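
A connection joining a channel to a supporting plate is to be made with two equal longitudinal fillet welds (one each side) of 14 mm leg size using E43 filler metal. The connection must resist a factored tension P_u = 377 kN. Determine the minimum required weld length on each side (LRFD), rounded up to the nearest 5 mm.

L = 100 mm on each side

E43XX → F_EXX = 430 MPa.
Throat t_e = 0.707 × 14 = 9.898 mm.
φr_n = 0.75 × 0.6 × 430 × 9.898 × 10⁻³ = 1.915 kN/mm.
L_req = P_u / φr_n = 377 / 1.915 = 196.8 mm total.
Per side: 196.8 / 2 = 98.42 mm.
Round up → use L = 100 mm on each side.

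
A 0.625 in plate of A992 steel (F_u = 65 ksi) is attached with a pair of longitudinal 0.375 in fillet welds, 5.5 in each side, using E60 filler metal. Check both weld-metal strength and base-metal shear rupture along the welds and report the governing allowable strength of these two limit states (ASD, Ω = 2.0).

R_n/Ω ≈ 52.5 kip (weld metal governs)

E60XX → F_EXX = 60 ksi.
t_e = 0.707 × 0.375 = 0.2651 in; L = 11 in.
Weld metal: R_n/Ω = (1/2.0) × 0.6 × 60 × 0.2651 × 11 = 52.49 kip.
Base metal (shear rupture): R_n/Ω = (1/2.0) × 0.6 × 65 × 0.625 × 11 = 134.1 kip.
Governing: weld metal.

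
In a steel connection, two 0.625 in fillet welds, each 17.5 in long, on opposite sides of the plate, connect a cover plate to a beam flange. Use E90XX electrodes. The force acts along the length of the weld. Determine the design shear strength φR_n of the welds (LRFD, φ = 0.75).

E90XX → F_EXX = 90 ksi.
Effective throat t_e = 0.707 × 0.625 = 0.4419 in.
Total length L = 35 in; A_we = 0.4419 × 35 = 15.47 in².
F_nw = 0.6 F_EXX = 0.6 × 90 = 54 ksi.
φR_n = 0.75 × 54 × 15.47 = 626.4 kip.

φR_n ≈ 626 kip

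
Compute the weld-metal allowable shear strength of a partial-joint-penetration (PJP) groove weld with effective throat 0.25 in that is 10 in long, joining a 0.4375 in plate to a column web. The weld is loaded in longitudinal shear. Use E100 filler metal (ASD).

E100XX → F_EXX = 100 ksi.
Effective throat (given) t_e = 0.25 in.
A_we = 0.25 × 10 = 2.5 in².
F_nw = 0.6 F_EXX = 60 ksi.
R_n/Ω = (60 × 2.5) / 2.0 = 75 kip.

R_n/Ω ≈ 75 kip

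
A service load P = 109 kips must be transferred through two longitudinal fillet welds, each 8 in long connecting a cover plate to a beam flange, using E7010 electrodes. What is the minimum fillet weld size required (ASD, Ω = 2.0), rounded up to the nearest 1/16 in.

E70XX → F_EXX = 70 ksi.
Total weld length L = 16 in.
Required throat t_e = P × Ω / (0.6 F_EXX × L) = 109 × 2.0 / (0.6 × 70 × 16) = 0.3244 in.
Required leg w = t_e / 0.707 = 0.4588 in → use 1/2 in.

w = 1/2 in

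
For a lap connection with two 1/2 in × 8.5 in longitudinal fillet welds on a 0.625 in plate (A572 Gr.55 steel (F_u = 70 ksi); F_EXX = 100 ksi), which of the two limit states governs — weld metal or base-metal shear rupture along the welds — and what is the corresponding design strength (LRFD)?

φR_n ≈ 270 kips (weld metal governs)

t_e = 0.707 × 0.5 = 0.3535 in; L = 17 in.
Weld metal: φR_n = 0.75 × 0.6 × 100 × 0.3535 × 17 = 270.4 kips.
Base metal (shear rupture): φR_n = 0.75 × 0.6 × 70 × 0.625 × 17 = 334.7 kips.
Governing: weld metal.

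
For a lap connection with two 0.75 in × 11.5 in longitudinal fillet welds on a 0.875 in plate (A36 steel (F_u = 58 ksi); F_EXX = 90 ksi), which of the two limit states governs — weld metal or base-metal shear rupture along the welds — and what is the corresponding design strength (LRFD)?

t_e = 0.707 × 0.75 = 0.5302 in; L = 23 in.
Weld metal: φR_n = 0.75 × 0.6 × 90 × 0.5302 × 23 = 493.9 kip.
Base metal (shear rupture): φR_n = 0.75 × 0.6 × 58 × 0.875 × 23 = 525.3 kip.
Governing: weld metal.

φR_n ≈ 494 kip (weld metal governs)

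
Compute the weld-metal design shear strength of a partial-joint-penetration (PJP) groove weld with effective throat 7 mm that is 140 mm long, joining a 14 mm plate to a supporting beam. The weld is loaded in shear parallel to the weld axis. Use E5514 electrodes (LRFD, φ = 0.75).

E55XX → F_EXX = 550 MPa.
Effective throat (given) t_e = 7 mm.
A_we = 7 × 140 = 980 mm².
F_nw = 0.6 F_EXX = 330 MPa.
φR_n = 0.75 × 330 × 980 × 10⁻³ = 242.6 kN.

φR_n ≈ 243 kN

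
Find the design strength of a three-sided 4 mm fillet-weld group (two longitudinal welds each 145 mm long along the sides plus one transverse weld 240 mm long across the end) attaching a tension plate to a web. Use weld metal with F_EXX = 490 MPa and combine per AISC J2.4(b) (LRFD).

t_e = 0.707 × 4 = 2.828 mm.
R_nwl = 0.6 × 490 × 2.828 × 290 × 10⁻³ = 241.1 kN (longitudinal, 2 welds).
R_nwt = 0.6 × 490 × 2.828 × 240 × 10⁻³ = 199.5 kN (transverse, base value).
(i) R_nwl + R_nwt = 440.7 kN; (ii) 0.85 R_nwl + 1.5 R_nwt = 504.3 kN.
R_n = max = 504.3 kN [governs: (ii)]; φR_n = 378.2 kN.

φR_n ≈ 378 kN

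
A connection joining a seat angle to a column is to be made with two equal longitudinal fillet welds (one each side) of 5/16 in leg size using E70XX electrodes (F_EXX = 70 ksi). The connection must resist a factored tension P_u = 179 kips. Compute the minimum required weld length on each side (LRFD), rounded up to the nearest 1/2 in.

Throat t_e = 0.707 × 0.3125 = 0.2209 in.
φr_n = 0.75 × 0.6 × 70 × 0.2209 = 6.96 kips/in.
L_req = P_u / φr_n = 179 / 6.96 = 25.72 in total.
Per side: 25.72 / 2 = 12.86 in.
Round up → use L = 13 in on each side.

L = 13 in on each side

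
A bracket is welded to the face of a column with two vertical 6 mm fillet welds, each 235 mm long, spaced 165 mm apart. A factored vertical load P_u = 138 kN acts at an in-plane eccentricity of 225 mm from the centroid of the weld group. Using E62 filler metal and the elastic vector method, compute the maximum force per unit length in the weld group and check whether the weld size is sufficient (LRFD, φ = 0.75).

f_max ≈ 1030 N/mm; adequate

E62XX → F_EXX = 620 MPa.
Total weld length L_w = 470 mm. Treat welds as unit-width lines.
Polar moment about centroid: J = 2[d³/12 + d(b/2)²] = 2[235³/12 + 235×82.5²] = 5362000 mm³.
Direct shear f_v = P/L_w = 138×10³ / 470 = 293.6 N/mm (vertical).
Torsion M = P·e = 138×10³ × 225 = 31050000 N·mm.
Critical point at (x, y) = (82.5, 117.5) from centroid. f_tx = M·y/J = 680.4 N/mm; f_ty = M·x/J = 477.7 N/mm.
Resultant f_max = √[f_tx² + (f_v + f_ty)²] = √[680.4² + (293.6 + 477.7)²] = 1029 N/mm.
Capacity per unit length: φr_n = 0.75 × 0.6 × 620 × (0.707 × 6) = 1184 N/mm.
1029 ≤ 1184 → adequate.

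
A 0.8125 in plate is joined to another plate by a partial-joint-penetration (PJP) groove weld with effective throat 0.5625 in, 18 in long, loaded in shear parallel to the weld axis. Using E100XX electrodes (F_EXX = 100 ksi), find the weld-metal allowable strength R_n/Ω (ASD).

Effective throat (given) t_e = 0.5625 in.
A_we = 0.5625 × 18 = 10.12 in².
F_nw = 0.6 F_EXX = 60 ksi.
R_n/Ω = (60 × 10.12) / 2.0 = 303.8 kip.

R_n/Ω ≈ 304 kip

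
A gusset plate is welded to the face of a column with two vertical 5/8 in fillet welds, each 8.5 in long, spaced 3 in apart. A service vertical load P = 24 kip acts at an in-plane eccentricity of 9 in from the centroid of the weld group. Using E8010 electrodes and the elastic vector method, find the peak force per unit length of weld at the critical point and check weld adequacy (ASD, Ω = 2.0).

E80XX → F_EXX = 80 ksi.
Total weld length L_w = 17 in. Treat welds as unit-width lines.
Polar moment about centroid: J = 2[d³/12 + d(b/2)²] = 2[8.5³/12 + 8.5×1.5²] = 140.6 in³.
Direct shear f_v = P/L_w = 24 / 17 = 1.412 kip/in (vertical).
Torsion M = P·e = 24 × 9 = 216 kip·in.
Critical point at (x, y) = (1.5, 4.25) from centroid. f_tx = M·y/J = 6.529 kip/in; f_ty = M·x/J = 2.304 kip/in.
Resultant f_max = √[f_tx² + (f_v + f_ty)²] = √[6.529² + (1.412 + 2.304)²] = 7.512 kip/in.
Capacity per unit length: r_n/Ω = (1/2.0) × 0.6 × 80 × (0.707 × 0.625) = 10.6 kip/in.
7.512 ≤ 10.6 → adequate.

f_max ≈ 7.51 kip/in; adequate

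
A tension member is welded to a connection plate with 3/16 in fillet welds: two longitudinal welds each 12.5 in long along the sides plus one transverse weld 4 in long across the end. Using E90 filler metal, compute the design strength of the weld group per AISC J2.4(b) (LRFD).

φR_n ≈ 156 kips

E90XX → F_EXX = 90 ksi.
t_e = 0.707 × 0.1875 = 0.1326 in.
R_nwl = 0.6 × 90 × 0.1326 × 25 = 179 kips (longitudinal, 2 welds).
R_nwt = 0.6 × 90 × 0.1326 × 4 = 28.63 kips (transverse, base value).
(i) R_nwl + R_nwt = 207.6 kips; (ii) 0.85 R_nwl + 1.5 R_nwt = 195.1 kips.
R_n = max = 207.6 kips [governs: (i)]; φR_n = 155.7 kips.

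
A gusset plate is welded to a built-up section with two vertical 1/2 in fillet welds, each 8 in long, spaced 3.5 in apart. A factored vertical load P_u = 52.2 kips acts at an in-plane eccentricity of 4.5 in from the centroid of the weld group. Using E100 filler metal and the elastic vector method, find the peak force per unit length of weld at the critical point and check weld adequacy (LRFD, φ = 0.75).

f_max ≈ 9.43 kip/in; adequate

E100XX → F_EXX = 100 ksi.
Total weld length L_w = 16 in. Treat welds as unit-width lines.
Polar moment about centroid: J = 2[d³/12 + d(b/2)²] = 2[8³/12 + 8×1.75²] = 134.3 in³.
Direct shear f_v = P/L_w = 52.2 / 16 = 3.263 kip/in (vertical).
Torsion M = P·e = 52.2 × 4.5 = 234.9 kip·in.
Critical point at (x, y) = (1.75, 4) from centroid. f_tx = M·y/J = 6.995 kip/in; f_ty = M·x/J = 3.06 kip/in.
Resultant f_max = √[f_tx² + (f_v + f_ty)²] = √[6.995² + (3.263 + 3.06)²] = 9.429 kip/in.
Capacity per unit length: φr_n = 0.75 × 0.6 × 100 × (0.707 × 0.5) = 15.91 kip/in.
9.429 ≤ 15.91 → adequate.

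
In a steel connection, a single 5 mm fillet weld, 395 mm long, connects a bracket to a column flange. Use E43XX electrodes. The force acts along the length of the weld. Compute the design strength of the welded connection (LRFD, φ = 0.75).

φR_n ≈ 270 kN

E43XX → F_EXX = 430 MPa.
Effective throat t_e = 0.707 × 5 = 3.535 mm.
Total length L = 395 mm; A_we = 3.535 × 395 = 1396 mm².
F_nw = 0.6 F_EXX = 0.6 × 430 = 258 MPa.
φR_n = 0.75 × 258 × 1396 × 10⁻³ = 270.2 kN.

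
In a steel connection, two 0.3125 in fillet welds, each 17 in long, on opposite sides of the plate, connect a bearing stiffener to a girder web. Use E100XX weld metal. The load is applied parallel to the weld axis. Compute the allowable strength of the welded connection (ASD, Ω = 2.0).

R_n/Ω ≈ 225 kip

E100XX → F_EXX = 100 ksi.
Effective throat t_e = 0.707 × 0.3125 = 0.2209 in.
Total length L = 34 in; A_we = 0.2209 × 34 = 7.512 in².
F_nw = 0.6 F_EXX = 0.6 × 100 = 60 ksi.
R_n = 60 × 7.512 = 450.7 kip; R_n/Ω = 450.7/2.0 = 225.4 kip.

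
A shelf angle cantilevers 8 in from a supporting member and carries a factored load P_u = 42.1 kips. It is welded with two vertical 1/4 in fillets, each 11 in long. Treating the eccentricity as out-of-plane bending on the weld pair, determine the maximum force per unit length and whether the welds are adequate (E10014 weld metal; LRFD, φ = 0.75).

E100XX → F_EXX = 100 ksi.
L_w = 2 × 11 = 22 in; section modulus (unit throat) S = 2 × L²/6 = 40.33 in².
Direct shear f_v = P/L_w = 42.1/22 = 1.914 kip/in.
Moment M = P × e = 42.1 × 8 = 336.8 kip·in; bending f_b = M/S = 8.35 kip/in.
f_max = √(f_v² + f_b²) = √(1.914² + 8.35²) = 8.567 kip/in.
φr_n = 0.75 × 0.6 × 100 × (0.707 × 0.25) = 7.954 kip/in → NOT adequate.

f_max ≈ 8.57 kip/in; NOT adequate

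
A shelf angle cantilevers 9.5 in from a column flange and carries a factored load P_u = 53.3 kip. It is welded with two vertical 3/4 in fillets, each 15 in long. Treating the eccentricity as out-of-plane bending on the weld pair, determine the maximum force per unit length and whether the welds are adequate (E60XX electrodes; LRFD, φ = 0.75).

E60XX → F_EXX = 60 ksi.
L_w = 2 × 15 = 30 in; section modulus (unit throat) S = 2 × L²/6 = 75 in².
Direct shear f_v = P/L_w = 53.3/30 = 1.777 kip/in.
Moment M = P × e = 53.3 × 9.5 = 506.35 kip·in; bending f_b = M/S = 6.751 kip/in.
f_max = √(f_v² + f_b²) = √(1.777² + 6.751²) = 6.981 kip/in.
φr_n = 0.75 × 0.6 × 60 × (0.707 × 0.75) = 14.32 kip/in → adequate.

f_max ≈ 6.98 kip/in; adequate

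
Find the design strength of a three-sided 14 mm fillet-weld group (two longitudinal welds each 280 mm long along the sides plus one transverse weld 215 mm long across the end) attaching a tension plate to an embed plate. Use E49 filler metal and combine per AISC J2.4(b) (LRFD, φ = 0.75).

E49XX → F_EXX = 490 MPa.
t_e = 0.707 × 14 = 9.898 mm.
R_nwl = 0.6 × 490 × 9.898 × 560 × 10⁻³ = 1630 kN (longitudinal, 2 welds).
R_nwt = 0.6 × 490 × 9.898 × 215 × 10⁻³ = 625.7 kN (transverse, base value).
(i) R_nwl + R_nwt = 2255 kN; (ii) 0.85 R_nwl + 1.5 R_nwt = 2324 kN.
R_n = max = 2324 kN [governs: (ii)]; φR_n = 1743 kN.

φR_n ≈ 1740 kN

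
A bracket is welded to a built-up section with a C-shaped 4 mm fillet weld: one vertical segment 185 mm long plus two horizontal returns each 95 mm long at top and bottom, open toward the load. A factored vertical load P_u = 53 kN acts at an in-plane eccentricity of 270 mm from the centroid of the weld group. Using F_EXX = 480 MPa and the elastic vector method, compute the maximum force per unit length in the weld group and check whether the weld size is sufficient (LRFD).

Total weld length L_w = 375 mm. Treat welds as unit-width lines.
Centroid: x̄ = 2×95×47.5 / 375 = 24.07 mm from the vertical weld.
Polar moment about centroid: J = I_x + I_y = [185³/12 + 2×95×92.5²] + [185×24.07² + 2(95³/12 + 95×23.43²)] = 2508000 mm³.
Direct shear f_v = P/L_w = 53×10³ / 375 = 141.3 N/mm (vertical).
Torsion M = P·e = 53×10³ × 270 = 14310000 N·mm.
Critical point at (x, y) = (70.93, 92.5) from centroid. f_tx = M·y/J = 527.8 N/mm; f_ty = M·x/J = 404.8 N/mm.
Resultant f_max = √[f_tx² + (f_v + f_ty)²] = √[527.8² + (141.3 + 404.8)²] = 759.5 N/mm.
Capacity per unit length: φr_n = 0.75 × 0.6 × 480 × (0.707 × 4) = 610.8 N/mm.
759.5 > 610.8 → NOT adequate.

f_max ≈ 760 N/mm; NOT adequate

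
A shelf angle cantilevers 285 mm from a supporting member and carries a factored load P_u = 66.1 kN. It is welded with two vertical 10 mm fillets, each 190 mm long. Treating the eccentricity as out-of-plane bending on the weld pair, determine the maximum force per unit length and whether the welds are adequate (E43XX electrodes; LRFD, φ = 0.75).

f_max ≈ 1580 N/mm; NOT adequate

E43XX → F_EXX = 430 MPa.
L_w = 2 × 190 = 380 mm; section modulus (unit throat) S = 2 × L²/6 = 12030 mm².
Direct shear f_v = P/L_w = 66.1×10³/380 = 173.9 N/mm.
Moment M = P × e = 66.1×10³ × 285 = 18838000 N·mm; bending f_b = M/S = 1566 N/mm.
f_max = √(f_v² + f_b²) = √(173.9² + 1566²) = 1575 N/mm.
φr_n = 0.75 × 0.6 × 430 × (0.707 × 10) = 1368 N/mm → NOT adequate.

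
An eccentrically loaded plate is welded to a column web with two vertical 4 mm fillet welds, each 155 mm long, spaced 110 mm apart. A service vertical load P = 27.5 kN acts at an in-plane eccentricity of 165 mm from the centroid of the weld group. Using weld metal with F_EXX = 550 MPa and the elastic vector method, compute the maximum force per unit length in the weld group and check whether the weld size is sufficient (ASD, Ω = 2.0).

f_max ≈ 336 N/mm; adequate

Total weld length L_w = 310 mm. Treat welds as unit-width lines.
Polar moment about centroid: J = 2[d³/12 + d(b/2)²] = 2[155³/12 + 155×55²] = 1558000 mm³.
Direct shear f_v = P/L_w = 27.5×10³ / 310 = 88.71 N/mm (vertical).
Torsion M = P·e = 27.5×10³ × 165 = 4537500 N·mm.
Critical point at (x, y) = (55, 77.5) from centroid. f_tx = M·y/J = 225.7 N/mm; f_ty = M·x/J = 160.1 N/mm.
Resultant f_max = √[f_tx² + (f_v + f_ty)²] = √[225.7² + (88.71 + 160.1)²] = 335.9 N/mm.
Capacity per unit length: r_n/Ω = (1/2.0) × 0.6 × 550 × (0.707 × 4) = 466.6 N/mm.
335.9 ≤ 466.6 → adequate.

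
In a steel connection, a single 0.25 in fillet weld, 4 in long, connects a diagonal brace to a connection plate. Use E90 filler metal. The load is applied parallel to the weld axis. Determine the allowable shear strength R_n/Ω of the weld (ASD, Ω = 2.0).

R_n/Ω ≈ 19.1 kips

E90XX → F_EXX = 90 ksi.
Effective throat t_e = 0.707 × 0.25 = 0.1767 in.
Total length L = 4 in; A_we = 0.1767 × 4 = 0.707 in².
F_nw = 0.6 F_EXX = 0.6 × 90 = 54 ksi.
R_n = 54 × 0.707 = 38.18 kips; R_n/Ω = 38.18/2.0 = 19.09 kips.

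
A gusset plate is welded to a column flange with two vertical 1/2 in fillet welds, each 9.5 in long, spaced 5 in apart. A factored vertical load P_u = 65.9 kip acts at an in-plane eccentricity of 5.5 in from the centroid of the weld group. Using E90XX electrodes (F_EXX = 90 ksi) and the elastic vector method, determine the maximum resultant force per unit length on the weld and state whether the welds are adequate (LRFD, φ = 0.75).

Total weld length L_w = 19 in. Treat welds as unit-width lines.
Polar moment about centroid: J = 2[d³/12 + d(b/2)²] = 2[9.5³/12 + 9.5×2.5²] = 261.6 in³.
Direct shear f_v = P/L_w = 65.9 / 19 = 3.468 kip/in (vertical).
Torsion M = P·e = 65.9 × 5.5 = 362.45 kip·in.
Critical point at (x, y) = (2.5, 4.75) from centroid. f_tx = M·y/J = 6.58 kip/in; f_ty = M·x/J = 3.463 kip/in.
Resultant f_max = √[f_tx² + (f_v + f_ty)²] = √[6.58² + (3.468 + 3.463)²] = 9.557 kip/in.
Capacity per unit length: φr_n = 0.75 × 0.6 × 90 × (0.707 × 0.5) = 14.32 kip/in.
9.557 ≤ 14.32 → adequate.

f_max ≈ 9.56 kip/in; adequate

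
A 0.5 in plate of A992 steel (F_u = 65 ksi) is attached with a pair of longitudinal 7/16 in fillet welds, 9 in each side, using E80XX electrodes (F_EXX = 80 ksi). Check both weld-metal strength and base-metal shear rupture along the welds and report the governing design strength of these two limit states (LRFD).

φR_n ≈ 200 kips (weld metal governs)

t_e = 0.707 × 0.4375 = 0.3093 in; L = 18 in.
Weld metal: φR_n = 0.75 × 0.6 × 80 × 0.3093 × 18 = 200.4 kips.
Base metal (shear rupture): φR_n = 0.75 × 0.6 × 65 × 0.5 × 18 = 263.2 kips.
Governing: weld metal.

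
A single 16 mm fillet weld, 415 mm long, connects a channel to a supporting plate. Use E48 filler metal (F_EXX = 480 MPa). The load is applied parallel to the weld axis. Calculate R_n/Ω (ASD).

Effective throat t_e = 0.707 × 16 = 11.31 mm.
Total length L = 415 mm; A_we = 11.31 × 415 = 4694 mm².
F_nw = 0.6 F_EXX = 0.6 × 480 = 288 MPa.
R_n = 288 × 4694 × 10⁻³ = 1352 kN; R_n/Ω = 1352/2.0 = 676 kN.

R_n/Ω ≈ 676 kN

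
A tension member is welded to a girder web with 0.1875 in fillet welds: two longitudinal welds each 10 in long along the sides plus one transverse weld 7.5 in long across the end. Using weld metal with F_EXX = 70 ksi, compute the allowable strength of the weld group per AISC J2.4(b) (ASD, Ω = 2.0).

t_e = 0.707 × 0.1875 = 0.1326 in.
R_nwl = 0.6 × 70 × 0.1326 × 20 = 111.4 kips (longitudinal, 2 welds).
R_nwt = 0.6 × 70 × 0.1326 × 7.5 = 41.76 kips (transverse, base value).
(i) R_nwl + R_nwt = 153.1 kips; (ii) 0.85 R_nwl + 1.5 R_nwt = 157.3 kips.
R_n = max = 157.3 kips [governs: (ii)]; R_n/Ω = 78.64 kips.

R_n/Ω ≈ 78.6 kips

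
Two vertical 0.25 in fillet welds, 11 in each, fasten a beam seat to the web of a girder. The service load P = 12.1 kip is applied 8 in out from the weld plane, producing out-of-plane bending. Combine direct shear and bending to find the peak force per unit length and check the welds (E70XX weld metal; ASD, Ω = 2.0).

E70XX → F_EXX = 70 ksi.
L_w = 2 × 11 = 22 in; section modulus (unit throat) S = 2 × L²/6 = 40.33 in².
Direct shear f_v = P/L_w = 12.1/22 = 0.55 kip/in.
Moment M = P × e = 12.1 × 8 = 96.8 kip·in; bending f_b = M/S = 2.4 kip/in.
f_max = √(f_v² + f_b²) = √(0.55² + 2.4²) = 2.462 kip/in.
r_n/Ω = (1/2.0) × 0.6 × 70 × (0.707 × 0.25) = 3.712 kip/in → adequate.

f_max ≈ 2.46 kip/in; adequate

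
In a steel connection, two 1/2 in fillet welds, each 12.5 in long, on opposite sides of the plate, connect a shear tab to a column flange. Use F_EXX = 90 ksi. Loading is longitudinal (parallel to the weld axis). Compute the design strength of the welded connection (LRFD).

φR_n ≈ 358 kips

Effective throat t_e = 0.707 × 0.5 = 0.3535 in.
Total length L = 25 in; A_we = 0.3535 × 25 = 8.838 in².
F_nw = 0.6 F_EXX = 0.6 × 90 = 54 ksi.
φR_n = 0.75 × 54 × 8.838 = 357.9 kips.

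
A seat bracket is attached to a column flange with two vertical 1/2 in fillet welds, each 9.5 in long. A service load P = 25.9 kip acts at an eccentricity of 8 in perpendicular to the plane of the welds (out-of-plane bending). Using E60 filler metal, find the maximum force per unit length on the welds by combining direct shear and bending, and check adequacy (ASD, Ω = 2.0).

f_max ≈ 7.02 kip/in; NOT adequate

E60XX → F_EXX = 60 ksi.
L_w = 2 × 9.5 = 19 in; section modulus (unit throat) S = 2 × L²/6 = 30.08 in².
Direct shear f_v = P/L_w = 25.9/19 = 1.363 kip/in.
Moment M = P × e = 25.9 × 8 = 207.2 kip·in; bending f_b = M/S = 6.888 kip/in.
f_max = √(f_v² + f_b²) = √(1.363² + 6.888²) = 7.021 kip/in.
r_n/Ω = (1/2.0) × 0.6 × 60 × (0.707 × 0.5) = 6.363 kip/in → NOT adequate.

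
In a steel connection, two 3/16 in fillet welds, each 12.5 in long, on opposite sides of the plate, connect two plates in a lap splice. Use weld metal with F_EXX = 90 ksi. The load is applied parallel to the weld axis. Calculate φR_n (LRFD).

Effective throat t_e = 0.707 × 0.1875 = 0.1326 in.
Total length L = 25 in; A_we = 0.1326 × 25 = 3.314 in².
F_nw = 0.6 F_EXX = 0.6 × 90 = 54 ksi.
φR_n = 0.75 × 54 × 3.314 = 134.2 kips.

φR_n ≈ 134 kips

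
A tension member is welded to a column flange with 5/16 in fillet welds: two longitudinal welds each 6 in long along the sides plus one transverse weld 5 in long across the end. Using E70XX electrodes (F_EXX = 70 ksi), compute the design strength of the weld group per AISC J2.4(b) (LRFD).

t_e = 0.707 × 0.3125 = 0.2209 in.
R_nwl = 0.6 × 70 × 0.2209 × 12 = 111.4 kip (longitudinal, 2 welds).
R_nwt = 0.6 × 70 × 0.2209 × 5 = 46.4 kip (transverse, base value).
(i) R_nwl + R_nwt = 157.7 kip; (ii) 0.85 R_nwl + 1.5 R_nwt = 164.2 kip.
R_n = max = 164.2 kip [governs: (ii)]; φR_n = 123.2 kip.

φR_n ≈ 123 kip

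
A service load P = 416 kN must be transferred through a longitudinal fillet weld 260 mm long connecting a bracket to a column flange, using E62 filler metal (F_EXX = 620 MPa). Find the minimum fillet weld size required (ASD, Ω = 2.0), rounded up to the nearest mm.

Total weld length L = 260 mm.
Required throat t_e = P × Ω / (0.6 F_EXX × L) = 416 × 2.0 / (0.6 × 620 × 260 × 10⁻³) = 8.602 mm.
Required leg w = t_e / 0.707 = 12.17 mm → use 13 mm.

w = 13 mm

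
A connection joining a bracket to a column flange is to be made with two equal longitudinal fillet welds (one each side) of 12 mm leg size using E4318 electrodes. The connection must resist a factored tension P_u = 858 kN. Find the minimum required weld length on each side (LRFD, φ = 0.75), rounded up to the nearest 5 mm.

E43XX → F_EXX = 430 MPa.
Throat t_e = 0.707 × 12 = 8.484 mm.
φr_n = 0.75 × 0.6 × 430 × 8.484 × 10⁻³ = 1.642 kN/mm.
L_req = P_u / φr_n = 858 / 1.642 = 522.6 mm total.
Per side: 522.6 / 2 = 261.3 mm.
Round up → use L = 265 mm on each side.

L = 265 mm on each side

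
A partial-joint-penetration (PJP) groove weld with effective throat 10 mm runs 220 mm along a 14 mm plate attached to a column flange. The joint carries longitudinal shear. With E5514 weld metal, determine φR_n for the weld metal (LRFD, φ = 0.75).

φR_n ≈ 544 kN

E55XX → F_EXX = 550 MPa.
Effective throat (given) t_e = 10 mm.
A_we = 10 × 220 = 2200 mm².
F_nw = 0.6 F_EXX = 330 MPa.
φR_n = 0.75 × 330 × 2200 × 10⁻³ = 544.5 kN.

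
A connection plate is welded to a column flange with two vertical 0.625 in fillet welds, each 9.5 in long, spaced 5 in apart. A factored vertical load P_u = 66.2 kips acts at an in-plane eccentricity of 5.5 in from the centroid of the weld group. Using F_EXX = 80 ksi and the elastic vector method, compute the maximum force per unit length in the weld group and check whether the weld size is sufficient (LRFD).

Total weld length L_w = 19 in. Treat welds as unit-width lines.
Polar moment about centroid: J = 2[d³/12 + d(b/2)²] = 2[9.5³/12 + 9.5×2.5²] = 261.6 in³.
Direct shear f_v = P/L_w = 66.2 / 19 = 3.484 kip/in (vertical).
Torsion M = P·e = 66.2 × 5.5 = 364.1 kip·in.
Critical point at (x, y) = (2.5, 4.75) from centroid. f_tx = M·y/J = 6.61 kip/in; f_ty = M·x/J = 3.479 kip/in.
Resultant f_max = √[f_tx² + (f_v + f_ty)²] = √[6.61² + (3.484 + 3.479)²] = 9.601 kip/in.
Capacity per unit length: φr_n = 0.75 × 0.6 × 80 × (0.707 × 0.625) = 15.91 kip/in.
9.601 ≤ 15.91 → adequate.

f_max ≈ 9.6 kip/in; adequate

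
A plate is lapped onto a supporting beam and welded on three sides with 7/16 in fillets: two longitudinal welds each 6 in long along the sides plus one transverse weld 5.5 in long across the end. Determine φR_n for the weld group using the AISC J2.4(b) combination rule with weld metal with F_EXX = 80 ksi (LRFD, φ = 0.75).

t_e = 0.707 × 0.4375 = 0.3093 in.
R_nwl = 0.6 × 80 × 0.3093 × 12 = 178.2 kips (longitudinal, 2 welds).
R_nwt = 0.6 × 80 × 0.3093 × 5.5 = 81.66 kips (transverse, base value).
(i) R_nwl + R_nwt = 259.8 kips; (ii) 0.85 R_nwl + 1.5 R_nwt = 273.9 kips.
R_n = max = 273.9 kips [governs: (ii)]; φR_n = 205.4 kips.

φR_n ≈ 205 kips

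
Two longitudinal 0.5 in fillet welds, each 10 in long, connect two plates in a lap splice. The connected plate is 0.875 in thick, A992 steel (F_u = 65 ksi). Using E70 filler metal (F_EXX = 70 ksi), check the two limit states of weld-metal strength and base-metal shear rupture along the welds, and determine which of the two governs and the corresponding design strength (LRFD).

t_e = 0.707 × 0.5 = 0.3535 in; L = 20 in.
Weld metal: φR_n = 0.75 × 0.6 × 70 × 0.3535 × 20 = 222.7 kips.
Base metal (shear rupture): φR_n = 0.75 × 0.6 × 65 × 0.875 × 20 = 511.9 kips.
Governing: weld metal.

φR_n ≈ 223 kips (weld metal governs)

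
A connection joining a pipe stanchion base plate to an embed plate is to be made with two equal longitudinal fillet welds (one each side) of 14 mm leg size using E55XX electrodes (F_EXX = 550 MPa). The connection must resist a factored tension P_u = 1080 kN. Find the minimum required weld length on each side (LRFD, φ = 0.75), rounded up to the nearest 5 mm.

L = 225 mm on each side

Throat t_e = 0.707 × 14 = 9.898 mm.
φr_n = 0.75 × 0.6 × 550 × 9.898 × 10⁻³ = 2.45 kN/mm.
L_req = P_u / φr_n = 1080 / 2.45 = 440.9 mm total.
Per side: 440.9 / 2 = 220.4 mm.
Round up → use L = 225 mm on each side.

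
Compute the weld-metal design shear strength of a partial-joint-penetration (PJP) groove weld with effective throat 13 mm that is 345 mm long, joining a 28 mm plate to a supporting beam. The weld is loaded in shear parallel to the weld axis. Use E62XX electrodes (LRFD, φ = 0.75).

φR_n ≈ 1250 kN

E62XX → F_EXX = 620 MPa.
Effective throat (given) t_e = 13 mm.
A_we = 13 × 345 = 4485 mm².
F_nw = 0.6 F_EXX = 372 MPa.
φR_n = 0.75 × 372 × 4485 × 10⁻³ = 1251 kN.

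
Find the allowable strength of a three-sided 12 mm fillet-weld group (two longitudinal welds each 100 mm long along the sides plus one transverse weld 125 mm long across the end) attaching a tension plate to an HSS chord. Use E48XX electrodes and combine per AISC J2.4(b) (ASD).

R_n/Ω ≈ 437 kN

E48XX → F_EXX = 480 MPa.
t_e = 0.707 × 12 = 8.484 mm.
R_nwl = 0.6 × 480 × 8.484 × 200 × 10⁻³ = 488.7 kN (longitudinal, 2 welds).
R_nwt = 0.6 × 480 × 8.484 × 125 × 10⁻³ = 305.4 kN (transverse, base value).
(i) R_nwl + R_nwt = 794.1 kN; (ii) 0.85 R_nwl + 1.5 R_nwt = 873.5 kN.
R_n = max = 873.5 kN [governs: (ii)]; R_n/Ω = 436.8 kN.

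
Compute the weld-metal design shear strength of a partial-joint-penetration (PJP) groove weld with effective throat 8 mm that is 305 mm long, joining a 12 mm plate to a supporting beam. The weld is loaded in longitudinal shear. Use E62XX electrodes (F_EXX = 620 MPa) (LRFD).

Effective throat (given) t_e = 8 mm.
A_we = 8 × 305 = 2440 mm².
F_nw = 0.6 F_EXX = 372 MPa.
φR_n = 0.75 × 372 × 2440 × 10⁻³ = 680.8 kN.

φR_n ≈ 681 kN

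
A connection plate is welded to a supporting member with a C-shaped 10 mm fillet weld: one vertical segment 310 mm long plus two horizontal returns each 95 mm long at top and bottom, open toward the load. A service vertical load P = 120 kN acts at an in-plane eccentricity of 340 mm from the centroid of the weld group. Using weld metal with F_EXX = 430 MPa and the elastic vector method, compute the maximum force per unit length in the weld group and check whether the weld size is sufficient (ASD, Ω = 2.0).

Total weld length L_w = 500 mm. Treat welds as unit-width lines.
Centroid: x̄ = 2×95×47.5 / 500 = 18.05 mm from the vertical weld.
Polar moment about centroid: J = I_x + I_y = [310³/12 + 2×95×155²] + [310×18.05² + 2(95³/12 + 95×29.45²)] = 7456000 mm³.
Direct shear f_v = P/L_w = 120×10³ / 500 = 240 N/mm (vertical).
Torsion M = P·e = 120×10³ × 340 = 40800000 N·mm.
Critical point at (x, y) = (76.95, 155) from centroid. f_tx = M·y/J = 848.2 N/mm; f_ty = M·x/J = 421.1 N/mm.
Resultant f_max = √[f_tx² + (f_v + f_ty)²] = √[848.2² + (240 + 421.1)²] = 1075 N/mm.
Capacity per unit length: r_n/Ω = (1/2.0) × 0.6 × 430 × (0.707 × 10) = 912 N/mm.
1075 > 912 → NOT adequate.

f_max ≈ 1080 N/mm; NOT adequate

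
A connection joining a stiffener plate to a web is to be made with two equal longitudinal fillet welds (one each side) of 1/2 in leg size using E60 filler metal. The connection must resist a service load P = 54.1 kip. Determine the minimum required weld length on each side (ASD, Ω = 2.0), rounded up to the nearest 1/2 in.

E60XX → F_EXX = 60 ksi.
Throat t_e = 0.707 × 0.5 = 0.3535 in.
r_n/Ω = (0.6 × 60 × 0.3535) / 2.0 = 6.363 kip/in.
L_req = P / (r_n/Ω) = 54.1 / 6.363 = 8.502 in total.
Per side: 8.502 / 2 = 4.251 in.
Round up → use L = 4.5 in on each side.

L = 4.5 in on each side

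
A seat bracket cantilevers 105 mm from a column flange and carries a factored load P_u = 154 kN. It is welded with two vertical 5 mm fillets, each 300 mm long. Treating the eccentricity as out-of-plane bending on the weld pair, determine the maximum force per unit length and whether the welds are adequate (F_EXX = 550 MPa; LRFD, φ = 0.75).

L_w = 2 × 300 = 600 mm; section modulus (unit throat) S = 2 × L²/6 = 30000 mm².
Direct shear f_v = P/L_w = 154×10³/600 = 256.7 N/mm.
Moment M = P × e = 154×10³ × 105 = 16170000 N·mm; bending f_b = M/S = 539 N/mm.
f_max = √(f_v² + f_b²) = √(256.7² + 539²) = 597 N/mm.
φr_n = 0.75 × 0.6 × 550 × (0.707 × 5) = 874.9 N/mm → adequate.

f_max ≈ 597 N/mm; adequate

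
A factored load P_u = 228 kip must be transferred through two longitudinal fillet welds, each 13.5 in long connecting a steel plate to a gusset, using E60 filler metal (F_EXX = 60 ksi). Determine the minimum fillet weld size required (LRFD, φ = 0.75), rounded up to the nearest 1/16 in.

Total weld length L = 27 in.
Required throat t_e = P_u / (φ × 0.6 F_EXX × L) = 228 / (0.75 × 0.6 × 60 × 27) = 0.3128 in.
Required leg w = t_e / 0.707 = 0.4424 in → use 1/2 in.

w = 1/2 in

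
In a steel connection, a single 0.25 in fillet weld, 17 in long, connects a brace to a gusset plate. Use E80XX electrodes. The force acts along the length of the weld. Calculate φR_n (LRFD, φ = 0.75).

φR_n ≈ 108 kips

E80XX → F_EXX = 80 ksi.
Effective throat t_e = 0.707 × 0.25 = 0.1767 in.
Total length L = 17 in; A_we = 0.1767 × 17 = 3.005 in².
F_nw = 0.6 F_EXX = 0.6 × 80 = 48 ksi.
φR_n = 0.75 × 48 × 3.005 = 108.2 kips.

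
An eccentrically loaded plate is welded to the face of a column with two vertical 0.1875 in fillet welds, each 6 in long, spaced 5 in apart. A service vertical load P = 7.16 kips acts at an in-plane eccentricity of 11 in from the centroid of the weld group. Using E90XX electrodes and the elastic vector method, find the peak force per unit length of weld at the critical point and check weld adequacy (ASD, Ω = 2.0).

f_max ≈ 3.19 kip/in; adequate

E90XX → F_EXX = 90 ksi.
Total weld length L_w = 12 in. Treat welds as unit-width lines.
Polar moment about centroid: J = 2[d³/12 + d(b/2)²] = 2[6³/12 + 6×2.5²] = 111 in³.
Direct shear f_v = P/L_w = 7.16 / 12 = 0.5967 kip/in (vertical).
Torsion M = P·e = 7.16 × 11 = 78.76 kip·in.
Critical point at (x, y) = (2.5, 3) from centroid. f_tx = M·y/J = 2.129 kip/in; f_ty = M·x/J = 1.774 kip/in.
Resultant f_max = √[f_tx² + (f_v + f_ty)²] = √[2.129² + (0.5967 + 1.774)²] = 3.186 kip/in.
Capacity per unit length: r_n/Ω = (1/2.0) × 0.6 × 90 × (0.707 × 0.1875) = 3.579 kip/in.
3.186 ≤ 3.579 → adequate.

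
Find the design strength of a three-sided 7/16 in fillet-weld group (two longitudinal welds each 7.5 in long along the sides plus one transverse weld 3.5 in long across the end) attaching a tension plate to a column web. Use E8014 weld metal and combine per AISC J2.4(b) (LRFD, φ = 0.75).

φR_n ≈ 206 kips

E80XX → F_EXX = 80 ksi.
t_e = 0.707 × 0.4375 = 0.3093 in.
R_nwl = 0.6 × 80 × 0.3093 × 15 = 222.7 kips (longitudinal, 2 welds).
R_nwt = 0.6 × 80 × 0.3093 × 3.5 = 51.96 kips (transverse, base value).
(i) R_nwl + R_nwt = 274.7 kips; (ii) 0.85 R_nwl + 1.5 R_nwt = 267.2 kips.
R_n = max = 274.7 kips [governs: (i)]; φR_n = 206 kips.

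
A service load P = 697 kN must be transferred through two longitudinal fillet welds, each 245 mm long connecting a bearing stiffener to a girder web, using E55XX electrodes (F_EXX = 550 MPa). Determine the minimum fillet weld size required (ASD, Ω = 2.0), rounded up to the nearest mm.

Total weld length L = 490 mm.
Required throat t_e = P × Ω / (0.6 F_EXX × L) = 697 × 2.0 / (0.6 × 550 × 490 × 10⁻³) = 8.621 mm.
Required leg w = t_e / 0.707 = 12.19 mm → use 13 mm.

w = 13 mm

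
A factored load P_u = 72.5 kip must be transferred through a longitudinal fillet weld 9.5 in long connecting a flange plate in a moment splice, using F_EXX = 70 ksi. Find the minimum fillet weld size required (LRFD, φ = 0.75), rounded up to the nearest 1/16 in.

w = 3/8 in

Total weld length L = 9.5 in.
Required throat t_e = P_u / (φ × 0.6 F_EXX × L) = 72.5 / (0.75 × 0.6 × 70 × 9.5) = 0.2423 in.
Required leg w = t_e / 0.707 = 0.3427 in → use 3/8 in.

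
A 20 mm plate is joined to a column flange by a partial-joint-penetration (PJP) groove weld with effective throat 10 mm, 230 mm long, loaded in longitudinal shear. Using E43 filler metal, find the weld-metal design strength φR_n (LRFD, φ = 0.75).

φR_n ≈ 445 kN

E43XX → F_EXX = 430 MPa.
Effective throat (given) t_e = 10 mm.
A_we = 10 × 230 = 2300 mm².
F_nw = 0.6 F_EXX = 258 MPa.
φR_n = 0.75 × 258 × 2300 × 10⁻³ = 445 kN.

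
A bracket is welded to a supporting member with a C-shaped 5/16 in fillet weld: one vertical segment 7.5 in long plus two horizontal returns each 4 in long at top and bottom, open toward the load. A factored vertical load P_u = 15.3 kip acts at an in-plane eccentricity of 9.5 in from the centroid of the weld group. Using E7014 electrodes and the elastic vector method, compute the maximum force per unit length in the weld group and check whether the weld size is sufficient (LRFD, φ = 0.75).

E70XX → F_EXX = 70 ksi.
Total weld length L_w = 15.5 in. Treat welds as unit-width lines.
Centroid: x̄ = 2×4×2 / 15.5 = 1.032 in from the vertical weld.
Polar moment about centroid: J = I_x + I_y = [7.5³/12 + 2×4×3.75²] + [7.5×1.032² + 2(4³/12 + 4×0.9677²)] = 173.8 in³.
Direct shear f_v = P/L_w = 15.3 / 15.5 = 0.9871 kip/in (vertical).
Torsion M = P·e = 15.3 × 9.5 = 145.35 kip·in.
Critical point at (x, y) = (2.968, 3.75) from centroid. f_tx = M·y/J = 3.136 kip/in; f_ty = M·x/J = 2.482 kip/in.
Resultant f_max = √[f_tx² + (f_v + f_ty)²] = √[3.136² + (0.9871 + 2.482)²] = 4.676 kip/in.
Capacity per unit length: φr_n = 0.75 × 0.6 × 70 × (0.707 × 0.3125) = 6.96 kip/in.
4.676 ≤ 6.96 → adequate.

f_max ≈ 4.68 kip/in; adequate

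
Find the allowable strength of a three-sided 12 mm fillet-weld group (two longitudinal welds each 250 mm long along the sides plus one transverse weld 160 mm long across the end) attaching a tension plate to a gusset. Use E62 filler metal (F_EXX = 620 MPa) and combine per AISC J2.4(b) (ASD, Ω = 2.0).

t_e = 0.707 × 12 = 8.484 mm.
R_nwl = 0.6 × 620 × 8.484 × 500 × 10⁻³ = 1578 kN (longitudinal, 2 welds).
R_nwt = 0.6 × 620 × 8.484 × 160 × 10⁻³ = 505 kN (transverse, base value).
(i) R_nwl + R_nwt = 2083 kN; (ii) 0.85 R_nwl + 1.5 R_nwt = 2099 kN.
R_n = max = 2099 kN [governs: (ii)]; R_n/Ω = 1049 kN.

R_n/Ω ≈ 1050 kN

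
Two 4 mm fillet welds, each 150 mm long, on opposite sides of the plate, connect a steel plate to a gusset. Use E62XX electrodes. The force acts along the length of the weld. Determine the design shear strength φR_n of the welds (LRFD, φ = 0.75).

E62XX → F_EXX = 620 MPa.
Effective throat t_e = 0.707 × 4 = 2.828 mm.
Total length L = 300 mm; A_we = 2.828 × 300 = 848.4 mm².
F_nw = 0.6 F_EXX = 0.6 × 620 = 372 MPa.
φR_n = 0.75 × 372 × 848.4 × 10⁻³ = 236.7 kN.

φR_n ≈ 237 kN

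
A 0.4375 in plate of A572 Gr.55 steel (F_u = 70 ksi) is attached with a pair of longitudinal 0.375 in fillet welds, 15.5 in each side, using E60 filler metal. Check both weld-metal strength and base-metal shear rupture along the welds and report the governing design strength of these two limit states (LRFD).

φR_n ≈ 222 kips (weld metal governs)

E60XX → F_EXX = 60 ksi.
t_e = 0.707 × 0.375 = 0.2651 in; L = 31 in.
Weld metal: φR_n = 0.75 × 0.6 × 60 × 0.2651 × 31 = 221.9 kips.
Base metal (shear rupture): φR_n = 0.75 × 0.6 × 70 × 0.4375 × 31 = 427.2 kips.
Governing: weld metal.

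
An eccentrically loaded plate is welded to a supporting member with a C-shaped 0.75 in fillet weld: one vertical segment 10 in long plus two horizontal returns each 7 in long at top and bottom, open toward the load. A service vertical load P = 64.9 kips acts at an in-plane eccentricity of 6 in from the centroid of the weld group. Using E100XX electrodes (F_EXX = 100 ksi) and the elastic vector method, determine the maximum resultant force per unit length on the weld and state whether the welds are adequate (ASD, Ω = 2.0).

Total weld length L_w = 24 in. Treat welds as unit-width lines.
Centroid: x̄ = 2×7×3.5 / 24 = 2.042 in from the vertical weld.
Polar moment about centroid: J = I_x + I_y = [10³/12 + 2×7×5²] + [10×2.042² + 2(7³/12 + 7×1.458²)] = 562 in³.
Direct shear f_v = P/L_w = 64.9 / 24 = 2.704 kip/in (vertical).
Torsion M = P·e = 64.9 × 6 = 389.4 kip·in.
Critical point at (x, y) = (4.958, 5) from centroid. f_tx = M·y/J = 3.465 kip/in; f_ty = M·x/J = 3.436 kip/in.
Resultant f_max = √[f_tx² + (f_v + f_ty)²] = √[3.465² + (2.704 + 3.436)²] = 7.05 kip/in.
Capacity per unit length: r_n/Ω = (1/2.0) × 0.6 × 100 × (0.707 × 0.75) = 15.91 kip/in.
7.05 ≤ 15.91 → adequate.

f_max ≈ 7.05 kip/in; adequate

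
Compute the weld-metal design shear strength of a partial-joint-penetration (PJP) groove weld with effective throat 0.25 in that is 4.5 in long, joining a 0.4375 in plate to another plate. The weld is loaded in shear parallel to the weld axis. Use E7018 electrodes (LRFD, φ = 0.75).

φR_n ≈ 35.4 kips

E70XX → F_EXX = 70 ksi.
Effective throat (given) t_e = 0.25 in.
A_we = 0.25 × 4.5 = 1.125 in².
F_nw = 0.6 F_EXX = 42 ksi.
φR_n = 0.75 × 42 × 1.125 = 35.44 kips.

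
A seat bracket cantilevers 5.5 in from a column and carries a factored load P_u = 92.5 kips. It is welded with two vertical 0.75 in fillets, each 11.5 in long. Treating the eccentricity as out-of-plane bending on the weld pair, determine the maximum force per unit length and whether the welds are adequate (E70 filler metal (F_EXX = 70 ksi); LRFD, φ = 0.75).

L_w = 2 × 11.5 = 23 in; section modulus (unit throat) S = 2 × L²/6 = 44.08 in².
Direct shear f_v = P/L_w = 92.5/23 = 4.022 kip/in.
Moment M = P × e = 92.5 × 5.5 = 508.75 kip·in; bending f_b = M/S = 11.54 kip/in.
f_max = √(f_v² + f_b²) = √(4.022² + 11.54²) = 12.22 kip/in.
φr_n = 0.75 × 0.6 × 70 × (0.707 × 0.75) = 16.7 kip/in → adequate.

f_max ≈ 12.2 kip/in; adequate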